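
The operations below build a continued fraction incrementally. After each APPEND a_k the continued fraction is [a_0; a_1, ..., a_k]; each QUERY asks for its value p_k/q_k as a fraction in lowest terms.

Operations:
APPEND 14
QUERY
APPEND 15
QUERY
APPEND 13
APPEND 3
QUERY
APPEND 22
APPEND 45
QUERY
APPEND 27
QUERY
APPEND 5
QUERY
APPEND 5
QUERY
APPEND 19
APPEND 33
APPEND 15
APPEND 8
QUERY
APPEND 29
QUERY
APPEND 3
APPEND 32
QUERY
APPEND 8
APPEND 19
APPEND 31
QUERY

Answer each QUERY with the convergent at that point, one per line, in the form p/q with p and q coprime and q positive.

14/1
211/15
8482/603
8529727/606393
230491990/16386073
1160989677/82536758
6035440375/429069863
464183549850177/32999608937578
13518867318234550/961079587858587
1326184003463957014/94280707508285435
6324902463904946531444/449648222011646971695

APPEND 14: p_0 = 14·1 + 0 = 14, q_0 = 14·0 + 1 = 1 → 14/1
APPEND 15: p_1 = 15·14 + 1 = 211, q_1 = 15·1 + 0 = 15 → 211/15
APPEND 13: p_2 = 13·211 + 14 = 2757, q_2 = 13·15 + 1 = 196 → 2757/196
APPEND 3: p_3 = 3·2757 + 211 = 8482, q_3 = 3·196 + 15 = 603 → 8482/603
APPEND 22: p_4 = 22·8482 + 2757 = 189361, q_4 = 22·603 + 196 = 13462 → 189361/13462
APPEND 45: p_5 = 45·189361 + 8482 = 8529727, q_5 = 45·13462 + 603 = 606393 → 8529727/606393
APPEND 27: p_6 = 27·8529727 + 189361 = 230491990, q_6 = 27·606393 + 13462 = 16386073 → 230491990/16386073
APPEND 5: p_7 = 5·230491990 + 8529727 = 1160989677, q_7 = 5·16386073 + 606393 = 82536758 → 1160989677/82536758
APPEND 5: p_8 = 5·1160989677 + 230491990 = 6035440375, q_8 = 5·82536758 + 16386073 = 429069863 → 6035440375/429069863
APPEND 19: p_9 = 19·6035440375 + 1160989677 = 115834356802, q_9 = 19·429069863 + 82536758 = 8234864155 → 115834356802/8234864155
APPEND 33: p_10 = 33·115834356802 + 6035440375 = 3828569214841, q_10 = 33·8234864155 + 429069863 = 272179586978 → 3828569214841/272179586978
APPEND 15: p_11 = 15·3828569214841 + 115834356802 = 57544372579417, q_11 = 15·272179586978 + 8234864155 = 4090928668825 → 57544372579417/4090928668825
APPEND 8: p_12 = 8·57544372579417 + 3828569214841 = 464183549850177, q_12 = 8·4090928668825 + 272179586978 = 32999608937578 → 464183549850177/32999608937578
APPEND 29: p_13 = 29·464183549850177 + 57544372579417 = 13518867318234550, q_13 = 29·32999608937578 + 4090928668825 = 961079587858587 → 13518867318234550/961079587858587
APPEND 3: p_14 = 3·13518867318234550 + 464183549850177 = 41020785504553827, q_14 = 3·961079587858587 + 32999608937578 = 2916238372513339 → 41020785504553827/2916238372513339
APPEND 32: p_15 = 32·41020785504553827 + 13518867318234550 = 1326184003463957014, q_15 = 32·2916238372513339 + 961079587858587 = 94280707508285435 → 1326184003463957014/94280707508285435
APPEND 8: p_16 = 8·1326184003463957014 + 41020785504553827 = 10650492813216209939, q_16 = 8·94280707508285435 + 2916238372513339 = 757161898438796819 → 10650492813216209939/757161898438796819
APPEND 19: p_17 = 19·10650492813216209939 + 1326184003463957014 = 203685547454571945855, q_17 = 19·757161898438796819 + 94280707508285435 = 14480356777845424996 → 203685547454571945855/14480356777845424996
APPEND 31: p_18 = 31·203685547454571945855 + 10650492813216209939 = 6324902463904946531444, q_18 = 31·14480356777845424996 + 757161898438796819 = 449648222011646971695 → 6324902463904946531444/449648222011646971695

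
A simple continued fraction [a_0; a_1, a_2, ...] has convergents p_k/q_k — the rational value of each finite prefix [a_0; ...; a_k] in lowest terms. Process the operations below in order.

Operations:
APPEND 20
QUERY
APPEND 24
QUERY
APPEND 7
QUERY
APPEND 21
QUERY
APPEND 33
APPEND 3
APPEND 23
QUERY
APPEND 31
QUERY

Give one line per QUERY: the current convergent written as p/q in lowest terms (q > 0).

APPEND 20: p_0 = 20·1 + 0 = 20, q_0 = 20·0 + 1 = 1 → 20/1
APPEND 24: p_1 = 24·20 + 1 = 481, q_1 = 24·1 + 0 = 24 → 481/24
APPEND 7: p_2 = 7·481 + 20 = 3387, q_2 = 7·24 + 1 = 169 → 3387/169
APPEND 21: p_3 = 21·3387 + 481 = 71608, q_3 = 21·169 + 24 = 3573 → 71608/3573
APPEND 33: p_4 = 33·71608 + 3387 = 2366451, q_4 = 33·3573 + 169 = 118078 → 2366451/118078
APPEND 3: p_5 = 3·2366451 + 71608 = 7170961, q_5 = 3·118078 + 3573 = 357807 → 7170961/357807
APPEND 23: p_6 = 23·7170961 + 2366451 = 167298554, q_6 = 23·357807 + 118078 = 8347639 → 167298554/8347639
APPEND 31: p_7 = 31·167298554 + 7170961 = 5193426135, q_7 = 31·8347639 + 357807 = 259134616 → 5193426135/259134616

20/1
481/24
3387/169
71608/3573
167298554/8347639
5193426135/259134616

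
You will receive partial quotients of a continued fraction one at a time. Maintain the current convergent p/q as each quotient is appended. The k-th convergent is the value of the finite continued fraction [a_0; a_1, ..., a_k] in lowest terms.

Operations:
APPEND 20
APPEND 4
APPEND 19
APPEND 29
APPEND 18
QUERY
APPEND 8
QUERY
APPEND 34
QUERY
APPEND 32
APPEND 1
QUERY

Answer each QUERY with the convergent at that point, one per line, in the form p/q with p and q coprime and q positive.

816815/40343
6579812/324981
224530423/11089697
7416083771/366284982

APPEND 20: p_0 = 20·1 + 0 = 20, q_0 = 20·0 + 1 = 1 → 20/1
APPEND 4: p_1 = 4·20 + 1 = 81, q_1 = 4·1 + 0 = 4 → 81/4
APPEND 19: p_2 = 19·81 + 20 = 1559, q_2 = 19·4 + 1 = 77 → 1559/77
APPEND 29: p_3 = 29·1559 + 81 = 45292, q_3 = 29·77 + 4 = 2237 → 45292/2237
APPEND 18: p_4 = 18·45292 + 1559 = 816815, q_4 = 18·2237 + 77 = 40343 → 816815/40343
APPEND 8: p_5 = 8·816815 + 45292 = 6579812, q_5 = 8·40343 + 2237 = 324981 → 6579812/324981
APPEND 34: p_6 = 34·6579812 + 816815 = 224530423, q_6 = 34·324981 + 40343 = 11089697 → 224530423/11089697
APPEND 32: p_7 = 32·224530423 + 6579812 = 7191553348, q_7 = 32·11089697 + 324981 = 355195285 → 7191553348/355195285
APPEND 1: p_8 = 1·7191553348 + 224530423 = 7416083771, q_8 = 1·355195285 + 11089697 = 366284982 → 7416083771/366284982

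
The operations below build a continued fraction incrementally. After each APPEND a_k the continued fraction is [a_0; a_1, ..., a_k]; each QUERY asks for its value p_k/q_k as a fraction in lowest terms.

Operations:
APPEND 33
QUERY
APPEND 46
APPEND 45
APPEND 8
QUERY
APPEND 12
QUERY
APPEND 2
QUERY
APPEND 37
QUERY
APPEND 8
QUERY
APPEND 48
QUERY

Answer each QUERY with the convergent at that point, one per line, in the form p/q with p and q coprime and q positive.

APPEND 33: p_0 = 33·1 + 0 = 33, q_0 = 33·0 + 1 = 1 → 33/1
APPEND 46: p_1 = 46·33 + 1 = 1519, q_1 = 46·1 + 0 = 46 → 1519/46
APPEND 45: p_2 = 45·1519 + 33 = 68388, q_2 = 45·46 + 1 = 2071 → 68388/2071
APPEND 8: p_3 = 8·68388 + 1519 = 548623, q_3 = 8·2071 + 46 = 16614 → 548623/16614
APPEND 12: p_4 = 12·548623 + 68388 = 6651864, q_4 = 12·16614 + 2071 = 201439 → 6651864/201439
APPEND 2: p_5 = 2·6651864 + 548623 = 13852351, q_5 = 2·201439 + 16614 = 419492 → 13852351/419492
APPEND 37: p_6 = 37·13852351 + 6651864 = 519188851, q_6 = 37·419492 + 201439 = 15722643 → 519188851/15722643
APPEND 8: p_7 = 8·519188851 + 13852351 = 4167363159, q_7 = 8·15722643 + 419492 = 126200636 → 4167363159/126200636
APPEND 48: p_8 = 48·4167363159 + 519188851 = 200552620483, q_8 = 48·126200636 + 15722643 = 6073353171 → 200552620483/6073353171

33/1
548623/16614
6651864/201439
13852351/419492
519188851/15722643
4167363159/126200636
200552620483/6073353171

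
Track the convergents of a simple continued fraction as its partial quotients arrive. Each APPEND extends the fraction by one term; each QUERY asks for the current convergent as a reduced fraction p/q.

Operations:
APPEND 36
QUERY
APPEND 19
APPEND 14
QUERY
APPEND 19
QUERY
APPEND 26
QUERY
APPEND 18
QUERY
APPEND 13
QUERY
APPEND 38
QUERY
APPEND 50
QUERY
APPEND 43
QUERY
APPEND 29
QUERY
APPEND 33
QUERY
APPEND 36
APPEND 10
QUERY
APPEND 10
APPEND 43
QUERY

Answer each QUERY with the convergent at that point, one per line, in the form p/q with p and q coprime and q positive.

APPEND 36: p_0 = 36·1 + 0 = 36, q_0 = 36·0 + 1 = 1 → 36/1
APPEND 19: p_1 = 19·36 + 1 = 685, q_1 = 19·1 + 0 = 19 → 685/19
APPEND 14: p_2 = 14·685 + 36 = 9626, q_2 = 14·19 + 1 = 267 → 9626/267
APPEND 19: p_3 = 19·9626 + 685 = 183579, q_3 = 19·267 + 19 = 5092 → 183579/5092
APPEND 26: p_4 = 26·183579 + 9626 = 4782680, q_4 = 26·5092 + 267 = 132659 → 4782680/132659
APPEND 18: p_5 = 18·4782680 + 183579 = 86271819, q_5 = 18·132659 + 5092 = 2392954 → 86271819/2392954
APPEND 13: p_6 = 13·86271819 + 4782680 = 1126316327, q_6 = 13·2392954 + 132659 = 31241061 → 1126316327/31241061
APPEND 38: p_7 = 38·1126316327 + 86271819 = 42886292245, q_7 = 38·31241061 + 2392954 = 1189553272 → 42886292245/1189553272
APPEND 50: p_8 = 50·42886292245 + 1126316327 = 2145440928577, q_8 = 50·1189553272 + 31241061 = 59508904661 → 2145440928577/59508904661
APPEND 43: p_9 = 43·2145440928577 + 42886292245 = 92296846221056, q_9 = 43·59508904661 + 1189553272 = 2560072453695 → 92296846221056/2560072453695
APPEND 29: p_10 = 29·92296846221056 + 2145440928577 = 2678753981339201, q_10 = 29·2560072453695 + 59508904661 = 74301610061816 → 2678753981339201/74301610061816
APPEND 33: p_11 = 33·2678753981339201 + 92296846221056 = 88491178230414689, q_11 = 33·74301610061816 + 2560072453695 = 2454513204493623 → 88491178230414689/2454513204493623
APPEND 36: p_12 = 36·88491178230414689 + 2678753981339201 = 3188361170276268005, q_12 = 36·2454513204493623 + 74301610061816 = 88436776971832244 → 3188361170276268005/88436776971832244
APPEND 10: p_13 = 10·3188361170276268005 + 88491178230414689 = 31972102880993094739, q_13 = 10·88436776971832244 + 2454513204493623 = 886822282922816063 → 31972102880993094739/886822282922816063
APPEND 10: p_14 = 10·31972102880993094739 + 3188361170276268005 = 322909389980207215395, q_14 = 10·886822282922816063 + 88436776971832244 = 8956659606199992874 → 322909389980207215395/8956659606199992874
APPEND 43: p_15 = 43·322909389980207215395 + 31972102880993094739 = 13917075872029903356724, q_15 = 43·8956659606199992874 + 886822282922816063 = 386023185349522509645 → 13917075872029903356724/386023185349522509645

36/1
9626/267
183579/5092
4782680/132659
86271819/2392954
1126316327/31241061
42886292245/1189553272
2145440928577/59508904661
92296846221056/2560072453695
2678753981339201/74301610061816
88491178230414689/2454513204493623
31972102880993094739/886822282922816063
13917075872029903356724/386023185349522509645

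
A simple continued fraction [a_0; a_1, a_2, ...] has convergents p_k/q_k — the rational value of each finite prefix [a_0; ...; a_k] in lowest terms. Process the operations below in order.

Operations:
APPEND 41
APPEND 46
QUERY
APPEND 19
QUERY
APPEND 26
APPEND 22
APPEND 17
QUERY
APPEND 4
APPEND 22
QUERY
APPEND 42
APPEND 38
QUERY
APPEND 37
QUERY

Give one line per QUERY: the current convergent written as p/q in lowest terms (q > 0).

1887/46
35894/875
351284323/8563375
31717697819/773192889
50707341767527/1236109767439
1877505214452965/45768570252468

APPEND 41: p_0 = 41·1 + 0 = 41, q_0 = 41·0 + 1 = 1 → 41/1
APPEND 46: p_1 = 46·41 + 1 = 1887, q_1 = 46·1 + 0 = 46 → 1887/46
APPEND 19: p_2 = 19·1887 + 41 = 35894, q_2 = 19·46 + 1 = 875 → 35894/875
APPEND 26: p_3 = 26·35894 + 1887 = 935131, q_3 = 26·875 + 46 = 22796 → 935131/22796
APPEND 22: p_4 = 22·935131 + 35894 = 20608776, q_4 = 22·22796 + 875 = 502387 → 20608776/502387
APPEND 17: p_5 = 17·20608776 + 935131 = 351284323, q_5 = 17·502387 + 22796 = 8563375 → 351284323/8563375
APPEND 4: p_6 = 4·351284323 + 20608776 = 1425746068, q_6 = 4·8563375 + 502387 = 34755887 → 1425746068/34755887
APPEND 22: p_7 = 22·1425746068 + 351284323 = 31717697819, q_7 = 22·34755887 + 8563375 = 773192889 → 31717697819/773192889
APPEND 42: p_8 = 42·31717697819 + 1425746068 = 1333569054466, q_8 = 42·773192889 + 34755887 = 32508857225 → 1333569054466/32508857225
APPEND 38: p_9 = 38·1333569054466 + 31717697819 = 50707341767527, q_9 = 38·32508857225 + 773192889 = 1236109767439 → 50707341767527/1236109767439
APPEND 37: p_10 = 37·50707341767527 + 1333569054466 = 1877505214452965, q_10 = 37·1236109767439 + 32508857225 = 45768570252468 → 1877505214452965/45768570252468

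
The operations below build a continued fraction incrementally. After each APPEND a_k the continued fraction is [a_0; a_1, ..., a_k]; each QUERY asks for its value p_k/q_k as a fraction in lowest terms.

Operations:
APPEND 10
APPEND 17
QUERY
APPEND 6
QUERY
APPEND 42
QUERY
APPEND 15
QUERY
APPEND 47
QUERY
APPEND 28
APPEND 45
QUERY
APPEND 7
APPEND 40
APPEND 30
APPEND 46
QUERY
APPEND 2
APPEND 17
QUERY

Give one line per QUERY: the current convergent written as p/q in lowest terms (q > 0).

171/17
1036/103
43683/4343
656281/65248
30888890/3070999
38980422935/3875465899
15187186132746591/1509922610572237
537160109563643617/53404902517048706

APPEND 10: p_0 = 10·1 + 0 = 10, q_0 = 10·0 + 1 = 1 → 10/1
APPEND 17: p_1 = 17·10 + 1 = 171, q_1 = 17·1 + 0 = 17 → 171/17
APPEND 6: p_2 = 6·171 + 10 = 1036, q_2 = 6·17 + 1 = 103 → 1036/103
APPEND 42: p_3 = 42·1036 + 171 = 43683, q_3 = 42·103 + 17 = 4343 → 43683/4343
APPEND 15: p_4 = 15·43683 + 1036 = 656281, q_4 = 15·4343 + 103 = 65248 → 656281/65248
APPEND 47: p_5 = 47·656281 + 43683 = 30888890, q_5 = 47·65248 + 4343 = 3070999 → 30888890/3070999
APPEND 28: p_6 = 28·30888890 + 656281 = 865545201, q_6 = 28·3070999 + 65248 = 86053220 → 865545201/86053220
APPEND 45: p_7 = 45·865545201 + 30888890 = 38980422935, q_7 = 45·86053220 + 3070999 = 3875465899 → 38980422935/3875465899
APPEND 7: p_8 = 7·38980422935 + 865545201 = 273728505746, q_8 = 7·3875465899 + 86053220 = 27214314513 → 273728505746/27214314513
APPEND 40: p_9 = 40·273728505746 + 38980422935 = 10988120652775, q_9 = 40·27214314513 + 3875465899 = 1092448046419 → 10988120652775/1092448046419
APPEND 30: p_10 = 30·10988120652775 + 273728505746 = 329917348088996, q_10 = 30·1092448046419 + 27214314513 = 32800655707083 → 329917348088996/32800655707083
APPEND 46: p_11 = 46·329917348088996 + 10988120652775 = 15187186132746591, q_11 = 46·32800655707083 + 1092448046419 = 1509922610572237 → 15187186132746591/1509922610572237
APPEND 2: p_12 = 2·15187186132746591 + 329917348088996 = 30704289613582178, q_12 = 2·1509922610572237 + 32800655707083 = 3052645876851557 → 30704289613582178/3052645876851557
APPEND 17: p_13 = 17·30704289613582178 + 15187186132746591 = 537160109563643617, q_13 = 17·3052645876851557 + 1509922610572237 = 53404902517048706 → 537160109563643617/53404902517048706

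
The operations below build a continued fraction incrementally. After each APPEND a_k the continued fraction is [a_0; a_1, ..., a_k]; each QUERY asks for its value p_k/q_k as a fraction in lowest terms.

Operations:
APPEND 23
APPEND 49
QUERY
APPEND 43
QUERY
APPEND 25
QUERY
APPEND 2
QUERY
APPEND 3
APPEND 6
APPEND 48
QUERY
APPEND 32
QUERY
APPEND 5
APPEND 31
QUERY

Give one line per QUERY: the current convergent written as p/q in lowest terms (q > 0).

1128/49
48527/2108
1214303/52749
2477133/107606
2617510262/113703951
83814679729/3640887440
13156232855846/571503263121

APPEND 23: p_0 = 23·1 + 0 = 23, q_0 = 23·0 + 1 = 1 → 23/1
APPEND 49: p_1 = 49·23 + 1 = 1128, q_1 = 49·1 + 0 = 49 → 1128/49
APPEND 43: p_2 = 43·1128 + 23 = 48527, q_2 = 43·49 + 1 = 2108 → 48527/2108
APPEND 25: p_3 = 25·48527 + 1128 = 1214303, q_3 = 25·2108 + 49 = 52749 → 1214303/52749
APPEND 2: p_4 = 2·1214303 + 48527 = 2477133, q_4 = 2·52749 + 2108 = 107606 → 2477133/107606
APPEND 3: p_5 = 3·2477133 + 1214303 = 8645702, q_5 = 3·107606 + 52749 = 375567 → 8645702/375567
APPEND 6: p_6 = 6·8645702 + 2477133 = 54351345, q_6 = 6·375567 + 107606 = 2361008 → 54351345/2361008
APPEND 48: p_7 = 48·54351345 + 8645702 = 2617510262, q_7 = 48·2361008 + 375567 = 113703951 → 2617510262/113703951
APPEND 32: p_8 = 32·2617510262 + 54351345 = 83814679729, q_8 = 32·113703951 + 2361008 = 3640887440 → 83814679729/3640887440
APPEND 5: p_9 = 5·83814679729 + 2617510262 = 421690908907, q_9 = 5·3640887440 + 113703951 = 18318141151 → 421690908907/18318141151
APPEND 31: p_10 = 31·421690908907 + 83814679729 = 13156232855846, q_10 = 31·18318141151 + 3640887440 = 571503263121 → 13156232855846/571503263121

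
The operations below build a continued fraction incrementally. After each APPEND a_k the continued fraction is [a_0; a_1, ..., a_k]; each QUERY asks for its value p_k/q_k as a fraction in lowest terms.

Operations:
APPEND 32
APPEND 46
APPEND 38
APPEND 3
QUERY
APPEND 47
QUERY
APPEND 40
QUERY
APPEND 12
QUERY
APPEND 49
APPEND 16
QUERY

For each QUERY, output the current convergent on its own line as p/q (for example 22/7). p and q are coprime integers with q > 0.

APPEND 32: p_0 = 32·1 + 0 = 32, q_0 = 32·0 + 1 = 1 → 32/1
APPEND 46: p_1 = 46·32 + 1 = 1473, q_1 = 46·1 + 0 = 46 → 1473/46
APPEND 38: p_2 = 38·1473 + 32 = 56006, q_2 = 38·46 + 1 = 1749 → 56006/1749
APPEND 3: p_3 = 3·56006 + 1473 = 169491, q_3 = 3·1749 + 46 = 5293 → 169491/5293
APPEND 47: p_4 = 47·169491 + 56006 = 8022083, q_4 = 47·5293 + 1749 = 250520 → 8022083/250520
APPEND 40: p_5 = 40·8022083 + 169491 = 321052811, q_5 = 40·250520 + 5293 = 10026093 → 321052811/10026093
APPEND 12: p_6 = 12·321052811 + 8022083 = 3860655815, q_6 = 12·10026093 + 250520 = 120563636 → 3860655815/120563636
APPEND 49: p_7 = 49·3860655815 + 321052811 = 189493187746, q_7 = 49·120563636 + 10026093 = 5917644257 → 189493187746/5917644257
APPEND 16: p_8 = 16·189493187746 + 3860655815 = 3035751659751, q_8 = 16·5917644257 + 120563636 = 94802871748 → 3035751659751/94802871748

169491/5293
8022083/250520
321052811/10026093
3860655815/120563636
3035751659751/94802871748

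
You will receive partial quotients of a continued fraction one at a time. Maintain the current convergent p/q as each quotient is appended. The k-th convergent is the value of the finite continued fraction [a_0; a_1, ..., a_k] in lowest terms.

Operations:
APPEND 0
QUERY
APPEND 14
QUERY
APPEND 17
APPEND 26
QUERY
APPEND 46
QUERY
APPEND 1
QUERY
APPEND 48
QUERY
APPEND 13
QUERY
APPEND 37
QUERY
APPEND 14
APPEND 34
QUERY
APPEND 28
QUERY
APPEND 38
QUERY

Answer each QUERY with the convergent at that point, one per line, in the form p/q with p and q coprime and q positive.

APPEND 0: p_0 = 0·1 + 0 = 0, q_0 = 0·0 + 1 = 1 → 0/1
APPEND 14: p_1 = 14·0 + 1 = 1, q_1 = 14·1 + 0 = 14 → 1/14
APPEND 17: p_2 = 17·1 + 0 = 17, q_2 = 17·14 + 1 = 239 → 17/239
APPEND 26: p_3 = 26·17 + 1 = 443, q_3 = 26·239 + 14 = 6228 → 443/6228
APPEND 46: p_4 = 46·443 + 17 = 20395, q_4 = 46·6228 + 239 = 286727 → 20395/286727
APPEND 1: p_5 = 1·20395 + 443 = 20838, q_5 = 1·286727 + 6228 = 292955 → 20838/292955
APPEND 48: p_6 = 48·20838 + 20395 = 1020619, q_6 = 48·292955 + 286727 = 14348567 → 1020619/14348567
APPEND 13: p_7 = 13·1020619 + 20838 = 13288885, q_7 = 13·14348567 + 292955 = 186824326 → 13288885/186824326
APPEND 37: p_8 = 37·13288885 + 1020619 = 492709364, q_8 = 37·186824326 + 14348567 = 6926848629 → 492709364/6926848629
APPEND 14: p_9 = 14·492709364 + 13288885 = 6911219981, q_9 = 14·6926848629 + 186824326 = 97162705132 → 6911219981/97162705132
APPEND 34: p_10 = 34·6911219981 + 492709364 = 235474188718, q_10 = 34·97162705132 + 6926848629 = 3310458823117 → 235474188718/3310458823117
APPEND 28: p_11 = 28·235474188718 + 6911219981 = 6600188504085, q_11 = 28·3310458823117 + 97162705132 = 92790009752408 → 6600188504085/92790009752408
APPEND 38: p_12 = 38·6600188504085 + 235474188718 = 251042637343948, q_12 = 38·92790009752408 + 3310458823117 = 3529330829414621 → 251042637343948/3529330829414621

0/1
1/14
443/6228
20395/286727
20838/292955
1020619/14348567
13288885/186824326
492709364/6926848629
235474188718/3310458823117
6600188504085/92790009752408
251042637343948/3529330829414621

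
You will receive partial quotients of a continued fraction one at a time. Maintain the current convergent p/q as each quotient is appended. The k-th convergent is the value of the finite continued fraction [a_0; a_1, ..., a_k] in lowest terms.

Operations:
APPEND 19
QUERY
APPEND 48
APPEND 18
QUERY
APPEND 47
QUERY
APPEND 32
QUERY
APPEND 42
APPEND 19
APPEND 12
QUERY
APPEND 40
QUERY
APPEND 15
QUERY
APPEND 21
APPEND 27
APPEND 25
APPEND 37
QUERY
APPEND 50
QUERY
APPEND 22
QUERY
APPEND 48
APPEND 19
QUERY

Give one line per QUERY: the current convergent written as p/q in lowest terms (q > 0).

19/1
16453/865
774204/40703
24790981/1303361
238914439746/12560687417
9576400293535/503469655476
143884918842771/7564605519557
76030445062785233260/3997224511102515529
3803574914216723139051/199969142155706498323
83754678557830694292382/4403318351936645478635
76540289446669541628586735/4024029069019115745461892

APPEND 19: p_0 = 19·1 + 0 = 19, q_0 = 19·0 + 1 = 1 → 19/1
APPEND 48: p_1 = 48·19 + 1 = 913, q_1 = 48·1 + 0 = 48 → 913/48
APPEND 18: p_2 = 18·913 + 19 = 16453, q_2 = 18·48 + 1 = 865 → 16453/865
APPEND 47: p_3 = 47·16453 + 913 = 774204, q_3 = 47·865 + 48 = 40703 → 774204/40703
APPEND 32: p_4 = 32·774204 + 16453 = 24790981, q_4 = 32·40703 + 865 = 1303361 → 24790981/1303361
APPEND 42: p_5 = 42·24790981 + 774204 = 1041995406, q_5 = 42·1303361 + 40703 = 54781865 → 1041995406/54781865
APPEND 19: p_6 = 19·1041995406 + 24790981 = 19822703695, q_6 = 19·54781865 + 1303361 = 1042158796 → 19822703695/1042158796
APPEND 12: p_7 = 12·19822703695 + 1041995406 = 238914439746, q_7 = 12·1042158796 + 54781865 = 12560687417 → 238914439746/12560687417
APPEND 40: p_8 = 40·238914439746 + 19822703695 = 9576400293535, q_8 = 40·12560687417 + 1042158796 = 503469655476 → 9576400293535/503469655476
APPEND 15: p_9 = 15·9576400293535 + 238914439746 = 143884918842771, q_9 = 15·503469655476 + 12560687417 = 7564605519557 → 143884918842771/7564605519557
APPEND 21: p_10 = 21·143884918842771 + 9576400293535 = 3031159695991726, q_10 = 21·7564605519557 + 503469655476 = 159360185566173 → 3031159695991726/159360185566173
APPEND 27: p_11 = 27·3031159695991726 + 143884918842771 = 81985196710619373, q_11 = 27·159360185566173 + 7564605519557 = 4310289615806228 → 81985196710619373/4310289615806228
APPEND 25: p_12 = 25·81985196710619373 + 3031159695991726 = 2052661077461476051, q_12 = 25·4310289615806228 + 159360185566173 = 107916600580721873 → 2052661077461476051/107916600580721873
APPEND 37: p_13 = 37·2052661077461476051 + 81985196710619373 = 76030445062785233260, q_13 = 37·107916600580721873 + 4310289615806228 = 3997224511102515529 → 76030445062785233260/3997224511102515529
APPEND 50: p_14 = 50·76030445062785233260 + 2052661077461476051 = 3803574914216723139051, q_14 = 50·3997224511102515529 + 107916600580721873 = 199969142155706498323 → 3803574914216723139051/199969142155706498323
APPEND 22: p_15 = 22·3803574914216723139051 + 76030445062785233260 = 83754678557830694292382, q_15 = 22·199969142155706498323 + 3997224511102515529 = 4403318351936645478635 → 83754678557830694292382/4403318351936645478635
APPEND 48: p_16 = 48·83754678557830694292382 + 3803574914216723139051 = 4024028145690090049173387, q_16 = 48·4403318351936645478635 + 199969142155706498323 = 211559250035114689472803 → 4024028145690090049173387/211559250035114689472803
APPEND 19: p_17 = 19·4024028145690090049173387 + 83754678557830694292382 = 76540289446669541628586735, q_17 = 19·211559250035114689472803 + 4403318351936645478635 = 4024029069019115745461892 → 76540289446669541628586735/4024029069019115745461892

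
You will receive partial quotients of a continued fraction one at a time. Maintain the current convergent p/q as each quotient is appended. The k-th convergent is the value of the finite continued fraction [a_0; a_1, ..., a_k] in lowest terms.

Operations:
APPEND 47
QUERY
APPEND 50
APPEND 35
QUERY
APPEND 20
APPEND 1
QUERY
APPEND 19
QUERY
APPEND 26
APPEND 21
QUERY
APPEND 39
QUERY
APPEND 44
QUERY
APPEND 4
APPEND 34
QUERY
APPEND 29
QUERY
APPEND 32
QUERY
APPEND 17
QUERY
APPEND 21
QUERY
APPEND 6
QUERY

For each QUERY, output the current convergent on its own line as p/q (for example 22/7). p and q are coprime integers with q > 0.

47/1
82332/1751
1731323/36821
34544128/734669
18931995799/402637184
739247714812/15721988391
32545831447527/692170126388
4483913330614807/95361854920450
130164409161334323/2768278195186993
4169745006493313143/88680264100904226
71015829519547657754/1510332767910558835
1495502164916994125977/31805668390222639761
9044028819021512413616/192344343109246397401

APPEND 47: p_0 = 47·1 + 0 = 47, q_0 = 47·0 + 1 = 1 → 47/1
APPEND 50: p_1 = 50·47 + 1 = 2351, q_1 = 50·1 + 0 = 50 → 2351/50
APPEND 35: p_2 = 35·2351 + 47 = 82332, q_2 = 35·50 + 1 = 1751 → 82332/1751
APPEND 20: p_3 = 20·82332 + 2351 = 1648991, q_3 = 20·1751 + 50 = 35070 → 1648991/35070
APPEND 1: p_4 = 1·1648991 + 82332 = 1731323, q_4 = 1·35070 + 1751 = 36821 → 1731323/36821
APPEND 19: p_5 = 19·1731323 + 1648991 = 34544128, q_5 = 19·36821 + 35070 = 734669 → 34544128/734669
APPEND 26: p_6 = 26·34544128 + 1731323 = 899878651, q_6 = 26·734669 + 36821 = 19138215 → 899878651/19138215
APPEND 21: p_7 = 21·899878651 + 34544128 = 18931995799, q_7 = 21·19138215 + 734669 = 402637184 → 18931995799/402637184
APPEND 39: p_8 = 39·18931995799 + 899878651 = 739247714812, q_8 = 39·402637184 + 19138215 = 15721988391 → 739247714812/15721988391
APPEND 44: p_9 = 44·739247714812 + 18931995799 = 32545831447527, q_9 = 44·15721988391 + 402637184 = 692170126388 → 32545831447527/692170126388
APPEND 4: p_10 = 4·32545831447527 + 739247714812 = 130922573504920, q_10 = 4·692170126388 + 15721988391 = 2784402493943 → 130922573504920/2784402493943
APPEND 34: p_11 = 34·130922573504920 + 32545831447527 = 4483913330614807, q_11 = 34·2784402493943 + 692170126388 = 95361854920450 → 4483913330614807/95361854920450
APPEND 29: p_12 = 29·4483913330614807 + 130922573504920 = 130164409161334323, q_12 = 29·95361854920450 + 2784402493943 = 2768278195186993 → 130164409161334323/2768278195186993
APPEND 32: p_13 = 32·130164409161334323 + 4483913330614807 = 4169745006493313143, q_13 = 32·2768278195186993 + 95361854920450 = 88680264100904226 → 4169745006493313143/88680264100904226
APPEND 17: p_14 = 17·4169745006493313143 + 130164409161334323 = 71015829519547657754, q_14 = 17·88680264100904226 + 2768278195186993 = 1510332767910558835 → 71015829519547657754/1510332767910558835
APPEND 21: p_15 = 21·71015829519547657754 + 4169745006493313143 = 1495502164916994125977, q_15 = 21·1510332767910558835 + 88680264100904226 = 31805668390222639761 → 1495502164916994125977/31805668390222639761
APPEND 6: p_16 = 6·1495502164916994125977 + 71015829519547657754 = 9044028819021512413616, q_16 = 6·31805668390222639761 + 1510332767910558835 = 192344343109246397401 → 9044028819021512413616/192344343109246397401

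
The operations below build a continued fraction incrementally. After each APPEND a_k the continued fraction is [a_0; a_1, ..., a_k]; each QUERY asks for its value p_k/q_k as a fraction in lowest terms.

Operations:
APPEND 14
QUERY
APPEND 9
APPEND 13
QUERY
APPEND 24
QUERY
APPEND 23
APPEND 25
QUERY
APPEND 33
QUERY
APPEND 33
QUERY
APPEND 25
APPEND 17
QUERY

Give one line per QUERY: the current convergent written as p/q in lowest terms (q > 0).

14/1
1665/118
40087/2841
23131737/1639366
764270987/54164539
25244074308/1789069153
10766968261987/763064256341

APPEND 14: p_0 = 14·1 + 0 = 14, q_0 = 14·0 + 1 = 1 → 14/1
APPEND 9: p_1 = 9·14 + 1 = 127, q_1 = 9·1 + 0 = 9 → 127/9
APPEND 13: p_2 = 13·127 + 14 = 1665, q_2 = 13·9 + 1 = 118 → 1665/118
APPEND 24: p_3 = 24·1665 + 127 = 40087, q_3 = 24·118 + 9 = 2841 → 40087/2841
APPEND 23: p_4 = 23·40087 + 1665 = 923666, q_4 = 23·2841 + 118 = 65461 → 923666/65461
APPEND 25: p_5 = 25·923666 + 40087 = 23131737, q_5 = 25·65461 + 2841 = 1639366 → 23131737/1639366
APPEND 33: p_6 = 33·23131737 + 923666 = 764270987, q_6 = 33·1639366 + 65461 = 54164539 → 764270987/54164539
APPEND 33: p_7 = 33·764270987 + 23131737 = 25244074308, q_7 = 33·54164539 + 1639366 = 1789069153 → 25244074308/1789069153
APPEND 25: p_8 = 25·25244074308 + 764270987 = 631866128687, q_8 = 25·1789069153 + 54164539 = 44780893364 → 631866128687/44780893364
APPEND 17: p_9 = 17·631866128687 + 25244074308 = 10766968261987, q_9 = 17·44780893364 + 1789069153 = 763064256341 → 10766968261987/763064256341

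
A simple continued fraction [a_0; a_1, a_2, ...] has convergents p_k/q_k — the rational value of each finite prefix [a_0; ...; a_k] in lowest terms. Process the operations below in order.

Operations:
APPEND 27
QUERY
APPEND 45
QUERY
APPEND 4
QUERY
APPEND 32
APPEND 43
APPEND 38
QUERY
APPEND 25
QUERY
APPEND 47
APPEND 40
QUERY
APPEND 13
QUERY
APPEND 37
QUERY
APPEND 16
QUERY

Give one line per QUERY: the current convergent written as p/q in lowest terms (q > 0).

27/1
1216/45
4891/181
258071138/9550373
6458565645/239010497
12158884823765/449960759777
158369313365398/5860732920833
5871823479343491/217297078830598
94107544982861254/3482613994210401

APPEND 27: p_0 = 27·1 + 0 = 27, q_0 = 27·0 + 1 = 1 → 27/1
APPEND 45: p_1 = 45·27 + 1 = 1216, q_1 = 45·1 + 0 = 45 → 1216/45
APPEND 4: p_2 = 4·1216 + 27 = 4891, q_2 = 4·45 + 1 = 181 → 4891/181
APPEND 32: p_3 = 32·4891 + 1216 = 157728, q_3 = 32·181 + 45 = 5837 → 157728/5837
APPEND 43: p_4 = 43·157728 + 4891 = 6787195, q_4 = 43·5837 + 181 = 251172 → 6787195/251172
APPEND 38: p_5 = 38·6787195 + 157728 = 258071138, q_5 = 38·251172 + 5837 = 9550373 → 258071138/9550373
APPEND 25: p_6 = 25·258071138 + 6787195 = 6458565645, q_6 = 25·9550373 + 251172 = 239010497 → 6458565645/239010497
APPEND 47: p_7 = 47·6458565645 + 258071138 = 303810656453, q_7 = 47·239010497 + 9550373 = 11243043732 → 303810656453/11243043732
APPEND 40: p_8 = 40·303810656453 + 6458565645 = 12158884823765, q_8 = 40·11243043732 + 239010497 = 449960759777 → 12158884823765/449960759777
APPEND 13: p_9 = 13·12158884823765 + 303810656453 = 158369313365398, q_9 = 13·449960759777 + 11243043732 = 5860732920833 → 158369313365398/5860732920833
APPEND 37: p_10 = 37·158369313365398 + 12158884823765 = 5871823479343491, q_10 = 37·5860732920833 + 449960759777 = 217297078830598 → 5871823479343491/217297078830598
APPEND 16: p_11 = 16·5871823479343491 + 158369313365398 = 94107544982861254, q_11 = 16·217297078830598 + 5860732920833 = 3482613994210401 → 94107544982861254/3482613994210401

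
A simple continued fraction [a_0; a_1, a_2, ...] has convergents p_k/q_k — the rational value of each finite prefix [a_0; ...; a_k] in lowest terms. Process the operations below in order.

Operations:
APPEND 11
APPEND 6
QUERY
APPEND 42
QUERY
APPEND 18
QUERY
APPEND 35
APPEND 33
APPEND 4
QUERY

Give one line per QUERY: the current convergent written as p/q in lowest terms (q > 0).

APPEND 11: p_0 = 11·1 + 0 = 11, q_0 = 11·0 + 1 = 1 → 11/1
APPEND 6: p_1 = 6·11 + 1 = 67, q_1 = 6·1 + 0 = 6 → 67/6
APPEND 42: p_2 = 42·67 + 11 = 2825, q_2 = 42·6 + 1 = 253 → 2825/253
APPEND 18: p_3 = 18·2825 + 67 = 50917, q_3 = 18·253 + 6 = 4560 → 50917/4560
APPEND 35: p_4 = 35·50917 + 2825 = 1784920, q_4 = 35·4560 + 253 = 159853 → 1784920/159853
APPEND 33: p_5 = 33·1784920 + 50917 = 58953277, q_5 = 33·159853 + 4560 = 5279709 → 58953277/5279709
APPEND 4: p_6 = 4·58953277 + 1784920 = 237598028, q_6 = 4·5279709 + 159853 = 21278689 → 237598028/21278689

67/6
2825/253
50917/4560
237598028/21278689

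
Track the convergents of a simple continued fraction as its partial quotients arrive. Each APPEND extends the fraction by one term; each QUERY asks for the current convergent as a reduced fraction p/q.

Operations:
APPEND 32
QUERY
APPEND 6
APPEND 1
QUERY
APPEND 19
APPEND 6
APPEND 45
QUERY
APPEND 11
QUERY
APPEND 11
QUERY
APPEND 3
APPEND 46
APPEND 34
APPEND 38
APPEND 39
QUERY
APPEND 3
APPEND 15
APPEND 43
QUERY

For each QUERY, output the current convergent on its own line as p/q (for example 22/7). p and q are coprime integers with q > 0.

APPEND 32: p_0 = 32·1 + 0 = 32, q_0 = 32·0 + 1 = 1 → 32/1
APPEND 6: p_1 = 6·32 + 1 = 193, q_1 = 6·1 + 0 = 6 → 193/6
APPEND 1: p_2 = 1·193 + 32 = 225, q_2 = 1·6 + 1 = 7 → 225/7
APPEND 19: p_3 = 19·225 + 193 = 4468, q_3 = 19·7 + 6 = 139 → 4468/139
APPEND 6: p_4 = 6·4468 + 225 = 27033, q_4 = 6·139 + 7 = 841 → 27033/841
APPEND 45: p_5 = 45·27033 + 4468 = 1220953, q_5 = 45·841 + 139 = 37984 → 1220953/37984
APPEND 11: p_6 = 11·1220953 + 27033 = 13457516, q_6 = 11·37984 + 841 = 418665 → 13457516/418665
APPEND 11: p_7 = 11·13457516 + 1220953 = 149253629, q_7 = 11·418665 + 37984 = 4643299 → 149253629/4643299
APPEND 3: p_8 = 3·149253629 + 13457516 = 461218403, q_8 = 3·4643299 + 418665 = 14348562 → 461218403/14348562
APPEND 46: p_9 = 46·461218403 + 149253629 = 21365300167, q_9 = 46·14348562 + 4643299 = 664677151 → 21365300167/664677151
APPEND 34: p_10 = 34·21365300167 + 461218403 = 726881424081, q_10 = 34·664677151 + 14348562 = 22613371696 → 726881424081/22613371696
APPEND 38: p_11 = 38·726881424081 + 21365300167 = 27642859415245, q_11 = 38·22613371696 + 664677151 = 859972801599 → 27642859415245/859972801599
APPEND 39: p_12 = 39·27642859415245 + 726881424081 = 1078798398618636, q_12 = 39·859972801599 + 22613371696 = 33561552634057 → 1078798398618636/33561552634057
APPEND 3: p_13 = 3·1078798398618636 + 27642859415245 = 3264038055271153, q_13 = 3·33561552634057 + 859972801599 = 101544630703770 → 3264038055271153/101544630703770
APPEND 15: p_14 = 15·3264038055271153 + 1078798398618636 = 50039369227685931, q_14 = 15·101544630703770 + 33561552634057 = 1556731013190607 → 50039369227685931/1556731013190607
APPEND 43: p_15 = 43·50039369227685931 + 3264038055271153 = 2154956914845766186, q_15 = 43·1556731013190607 + 101544630703770 = 67040978197899871 → 2154956914845766186/67040978197899871

32/1
225/7
1220953/37984
13457516/418665
149253629/4643299
1078798398618636/33561552634057
2154956914845766186/67040978197899871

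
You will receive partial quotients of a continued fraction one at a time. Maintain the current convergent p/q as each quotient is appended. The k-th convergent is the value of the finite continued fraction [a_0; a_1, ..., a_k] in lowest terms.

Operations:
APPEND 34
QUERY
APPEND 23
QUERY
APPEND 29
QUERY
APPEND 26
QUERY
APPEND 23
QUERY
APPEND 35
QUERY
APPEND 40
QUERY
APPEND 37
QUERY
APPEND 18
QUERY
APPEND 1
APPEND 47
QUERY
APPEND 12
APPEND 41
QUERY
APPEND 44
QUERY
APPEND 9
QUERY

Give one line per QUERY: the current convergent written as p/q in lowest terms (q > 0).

APPEND 34: p_0 = 34·1 + 0 = 34, q_0 = 34·0 + 1 = 1 → 34/1
APPEND 23: p_1 = 23·34 + 1 = 783, q_1 = 23·1 + 0 = 23 → 783/23
APPEND 29: p_2 = 29·783 + 34 = 22741, q_2 = 29·23 + 1 = 668 → 22741/668
APPEND 26: p_3 = 26·22741 + 783 = 592049, q_3 = 26·668 + 23 = 17391 → 592049/17391
APPEND 23: p_4 = 23·592049 + 22741 = 13639868, q_4 = 23·17391 + 668 = 400661 → 13639868/400661
APPEND 35: p_5 = 35·13639868 + 592049 = 477987429, q_5 = 35·400661 + 17391 = 14040526 → 477987429/14040526
APPEND 40: p_6 = 40·477987429 + 13639868 = 19133137028, q_6 = 40·14040526 + 400661 = 562021701 → 19133137028/562021701
APPEND 37: p_7 = 37·19133137028 + 477987429 = 708404057465, q_7 = 37·562021701 + 14040526 = 20808843463 → 708404057465/20808843463
APPEND 18: p_8 = 18·708404057465 + 19133137028 = 12770406171398, q_8 = 18·20808843463 + 562021701 = 375121204035 → 12770406171398/375121204035
APPEND 1: p_9 = 1·12770406171398 + 708404057465 = 13478810228863, q_9 = 1·375121204035 + 20808843463 = 395930047498 → 13478810228863/395930047498
APPEND 47: p_10 = 47·13478810228863 + 12770406171398 = 646274486927959, q_10 = 47·395930047498 + 375121204035 = 18983833436441 → 646274486927959/18983833436441
APPEND 12: p_11 = 12·646274486927959 + 13478810228863 = 7768772653364371, q_11 = 12·18983833436441 + 395930047498 = 228201931284790 → 7768772653364371/228201931284790
APPEND 41: p_12 = 41·7768772653364371 + 646274486927959 = 319165953274867170, q_12 = 41·228201931284790 + 18983833436441 = 9375263016112831 → 319165953274867170/9375263016112831
APPEND 44: p_13 = 44·319165953274867170 + 7768772653364371 = 14051070716747519851, q_13 = 44·9375263016112831 + 228201931284790 = 412739774640249354 → 14051070716747519851/412739774640249354
APPEND 9: p_14 = 9·14051070716747519851 + 319165953274867170 = 126778802404002545829, q_14 = 9·412739774640249354 + 9375263016112831 = 3724033234778357017 → 126778802404002545829/3724033234778357017

34/1
783/23
22741/668
592049/17391
13639868/400661
477987429/14040526
19133137028/562021701
708404057465/20808843463
12770406171398/375121204035
646274486927959/18983833436441
319165953274867170/9375263016112831
14051070716747519851/412739774640249354
126778802404002545829/3724033234778357017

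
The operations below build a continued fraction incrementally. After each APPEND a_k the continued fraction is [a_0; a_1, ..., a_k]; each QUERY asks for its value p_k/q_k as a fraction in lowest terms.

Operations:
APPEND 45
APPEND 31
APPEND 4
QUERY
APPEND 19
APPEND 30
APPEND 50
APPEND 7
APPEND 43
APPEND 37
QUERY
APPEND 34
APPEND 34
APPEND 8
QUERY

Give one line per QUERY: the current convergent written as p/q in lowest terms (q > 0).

APPEND 45: p_0 = 45·1 + 0 = 45, q_0 = 45·0 + 1 = 1 → 45/1
APPEND 31: p_1 = 31·45 + 1 = 1396, q_1 = 31·1 + 0 = 31 → 1396/31
APPEND 4: p_2 = 4·1396 + 45 = 5629, q_2 = 4·31 + 1 = 125 → 5629/125
APPEND 19: p_3 = 19·5629 + 1396 = 108347, q_3 = 19·125 + 31 = 2406 → 108347/2406
APPEND 30: p_4 = 30·108347 + 5629 = 3256039, q_4 = 30·2406 + 125 = 72305 → 3256039/72305
APPEND 50: p_5 = 50·3256039 + 108347 = 162910297, q_5 = 50·72305 + 2406 = 3617656 → 162910297/3617656
APPEND 7: p_6 = 7·162910297 + 3256039 = 1143628118, q_6 = 7·3617656 + 72305 = 25395897 → 1143628118/25395897
APPEND 43: p_7 = 43·1143628118 + 162910297 = 49338919371, q_7 = 43·25395897 + 3617656 = 1095641227 → 49338919371/1095641227
APPEND 37: p_8 = 37·49338919371 + 1143628118 = 1826683644845, q_8 = 37·1095641227 + 25395897 = 40564121296 → 1826683644845/40564121296
APPEND 34: p_9 = 34·1826683644845 + 49338919371 = 62156582844101, q_9 = 34·40564121296 + 1095641227 = 1380275765291 → 62156582844101/1380275765291
APPEND 34: p_10 = 34·62156582844101 + 1826683644845 = 2115150500344279, q_10 = 34·1380275765291 + 40564121296 = 46969940141190 → 2115150500344279/46969940141190
APPEND 8: p_11 = 8·2115150500344279 + 62156582844101 = 16983360585598333, q_11 = 8·46969940141190 + 1380275765291 = 377139796894811 → 16983360585598333/377139796894811

5629/125
1826683644845/40564121296
16983360585598333/377139796894811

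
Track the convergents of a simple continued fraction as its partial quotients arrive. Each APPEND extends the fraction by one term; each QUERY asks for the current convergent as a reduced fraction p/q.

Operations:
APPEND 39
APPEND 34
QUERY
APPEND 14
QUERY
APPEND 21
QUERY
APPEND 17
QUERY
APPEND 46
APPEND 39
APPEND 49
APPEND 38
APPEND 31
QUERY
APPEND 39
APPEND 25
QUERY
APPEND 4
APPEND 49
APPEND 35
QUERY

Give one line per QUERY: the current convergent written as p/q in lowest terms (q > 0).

1327/34
18617/477
392284/10051
6687445/171344
695100580708468/17809688737763
678978256552766393/17396606684731613
4730828347783457401279/121212070143768415951

APPEND 39: p_0 = 39·1 + 0 = 39, q_0 = 39·0 + 1 = 1 → 39/1
APPEND 34: p_1 = 34·39 + 1 = 1327, q_1 = 34·1 + 0 = 34 → 1327/34
APPEND 14: p_2 = 14·1327 + 39 = 18617, q_2 = 14·34 + 1 = 477 → 18617/477
APPEND 21: p_3 = 21·18617 + 1327 = 392284, q_3 = 21·477 + 34 = 10051 → 392284/10051
APPEND 17: p_4 = 17·392284 + 18617 = 6687445, q_4 = 17·10051 + 477 = 171344 → 6687445/171344
APPEND 46: p_5 = 46·6687445 + 392284 = 308014754, q_5 = 46·171344 + 10051 = 7891875 → 308014754/7891875
APPEND 39: p_6 = 39·308014754 + 6687445 = 12019262851, q_6 = 39·7891875 + 171344 = 307954469 → 12019262851/307954469
APPEND 49: p_7 = 49·12019262851 + 308014754 = 589251894453, q_7 = 49·307954469 + 7891875 = 15097660856 → 589251894453/15097660856
APPEND 38: p_8 = 38·589251894453 + 12019262851 = 22403591252065, q_8 = 38·15097660856 + 307954469 = 574019066997 → 22403591252065/574019066997
APPEND 31: p_9 = 31·22403591252065 + 589251894453 = 695100580708468, q_9 = 31·574019066997 + 15097660856 = 17809688737763 → 695100580708468/17809688737763
APPEND 39: p_10 = 39·695100580708468 + 22403591252065 = 27131326238882317, q_10 = 39·17809688737763 + 574019066997 = 695151879839754 → 27131326238882317/695151879839754
APPEND 25: p_11 = 25·27131326238882317 + 695100580708468 = 678978256552766393, q_11 = 25·695151879839754 + 17809688737763 = 17396606684731613 → 678978256552766393/17396606684731613
APPEND 4: p_12 = 4·678978256552766393 + 27131326238882317 = 2743044352449947889, q_12 = 4·17396606684731613 + 695151879839754 = 70281578618766206 → 2743044352449947889/70281578618766206
APPEND 49: p_13 = 49·2743044352449947889 + 678978256552766393 = 135088151526600212954, q_13 = 49·70281578618766206 + 17396606684731613 = 3461193959004275707 → 135088151526600212954/3461193959004275707
APPEND 35: p_14 = 35·135088151526600212954 + 2743044352449947889 = 4730828347783457401279, q_14 = 35·3461193959004275707 + 70281578618766206 = 121212070143768415951 → 4730828347783457401279/121212070143768415951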